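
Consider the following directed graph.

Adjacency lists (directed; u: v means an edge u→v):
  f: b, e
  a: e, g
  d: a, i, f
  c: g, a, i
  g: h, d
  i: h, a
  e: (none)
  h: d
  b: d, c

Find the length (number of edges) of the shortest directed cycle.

For each vertex v, BFS finds the shortest path from v back to v.
The shortest such closed walk is f → b → d → f, length 3.

3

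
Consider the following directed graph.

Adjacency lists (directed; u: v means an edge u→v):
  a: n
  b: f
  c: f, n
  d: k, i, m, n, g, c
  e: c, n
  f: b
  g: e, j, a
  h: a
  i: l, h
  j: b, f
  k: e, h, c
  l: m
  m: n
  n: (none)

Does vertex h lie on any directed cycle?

h lies on a cycle iff there is a path from h back to itself.
Exploring from h, it never reaches itself; equivalently, its strongly connected component is a singleton.

No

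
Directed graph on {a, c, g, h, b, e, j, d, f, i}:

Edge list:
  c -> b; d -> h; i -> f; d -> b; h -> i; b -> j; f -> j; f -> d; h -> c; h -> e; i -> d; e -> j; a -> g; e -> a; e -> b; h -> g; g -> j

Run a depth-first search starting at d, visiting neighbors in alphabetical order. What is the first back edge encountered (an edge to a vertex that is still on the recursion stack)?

i→d

DFS from d (visiting neighbors in alphabetical order); mark gray on enter, black on exit:
d gray
  b gray
    j gray
    j black
  b black
  h gray
    c gray
      c→b: b black — skip
    c black
    e gray
      a gray
        g gray
          g→j: j black — skip
        g black
      a black
      e→b: b black — skip
      e→j: j black — skip
    e black
    h→g: g black — skip
    i gray
      i→d: d is gray → back edge
First back edge: i → d.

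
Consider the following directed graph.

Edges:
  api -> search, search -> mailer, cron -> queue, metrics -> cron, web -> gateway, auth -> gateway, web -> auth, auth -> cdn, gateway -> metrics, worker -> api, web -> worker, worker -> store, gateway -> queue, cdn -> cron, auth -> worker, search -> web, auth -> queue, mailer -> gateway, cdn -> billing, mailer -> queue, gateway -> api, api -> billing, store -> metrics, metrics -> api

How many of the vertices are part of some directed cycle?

A vertex is on a directed cycle iff it belongs to a strongly connected component of size ≥ 2 (or has a self-loop).
The vertices on cycles are {api, web, auth, store, mailer, search, worker, gateway, metrics} — 9 in total.

9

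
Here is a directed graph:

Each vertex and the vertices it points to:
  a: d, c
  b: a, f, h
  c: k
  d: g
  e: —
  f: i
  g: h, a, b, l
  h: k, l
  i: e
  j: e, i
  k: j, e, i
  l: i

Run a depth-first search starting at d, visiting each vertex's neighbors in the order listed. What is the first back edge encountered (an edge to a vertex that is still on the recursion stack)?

a→d

DFS from d (visiting each vertex's neighbors in the order listed); mark gray on enter, black on exit:
d gray
  g gray
    h gray
      k gray
        j gray
          e gray
          e black
          i gray
            i→e: e black — skip
          i black
        j black
        k→e: e black — skip
        k→i: i black — skip
      k black
      l gray
        l→i: i black — skip
      l black
    h black
    a gray
      a→d: d is gray → back edge
First back edge: a → d.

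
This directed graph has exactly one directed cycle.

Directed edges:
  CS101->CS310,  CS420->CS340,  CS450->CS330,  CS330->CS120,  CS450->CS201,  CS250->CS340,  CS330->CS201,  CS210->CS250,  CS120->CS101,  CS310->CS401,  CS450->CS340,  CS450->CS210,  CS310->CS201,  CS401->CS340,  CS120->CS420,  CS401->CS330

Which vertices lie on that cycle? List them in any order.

DFS with gray/black marking from CS330:
CS330 gray
  CS201 gray
  CS201 black
  CS120 gray
    CS101 gray
      CS310 gray
        CS401 gray
          CS401→CS330: CS330 is gray → back edge
Back edge closes the cycle CS330 → CS120 → CS101 → CS310 → CS401 → CS330; its vertices are {CS101, CS120, CS310, CS330, CS401}.

CS101, CS120, CS310, CS330, CS401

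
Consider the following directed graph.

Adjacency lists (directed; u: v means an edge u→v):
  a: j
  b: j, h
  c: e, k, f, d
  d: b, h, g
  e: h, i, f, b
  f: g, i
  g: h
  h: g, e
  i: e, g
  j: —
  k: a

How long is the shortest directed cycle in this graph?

2

For each vertex v, BFS finds the shortest path from v back to v.
The shortest such closed walk is e → i → e, length 2.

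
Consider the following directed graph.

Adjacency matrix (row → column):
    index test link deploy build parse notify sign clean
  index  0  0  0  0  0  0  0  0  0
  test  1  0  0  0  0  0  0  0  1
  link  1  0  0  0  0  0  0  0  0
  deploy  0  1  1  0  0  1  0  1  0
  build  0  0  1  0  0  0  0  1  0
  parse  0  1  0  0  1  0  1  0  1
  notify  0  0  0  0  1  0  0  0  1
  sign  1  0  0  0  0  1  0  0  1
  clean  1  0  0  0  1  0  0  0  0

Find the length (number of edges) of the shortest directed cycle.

3

For each vertex v, BFS finds the shortest path from v back to v.
The shortest such closed walk is parse → build → sign → parse, length 3.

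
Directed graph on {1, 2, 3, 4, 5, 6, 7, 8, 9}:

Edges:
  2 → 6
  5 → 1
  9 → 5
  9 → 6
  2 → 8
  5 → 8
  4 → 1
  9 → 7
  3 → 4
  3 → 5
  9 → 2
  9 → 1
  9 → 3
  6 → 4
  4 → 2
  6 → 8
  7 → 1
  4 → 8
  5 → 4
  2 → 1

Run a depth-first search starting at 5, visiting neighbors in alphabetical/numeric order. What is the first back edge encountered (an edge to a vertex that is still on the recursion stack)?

DFS from 5 (visiting neighbors in alphabetical/numeric order); mark gray on enter, black on exit:
5 gray
  1 gray
  1 black
  4 gray
    4→1: 1 black — skip
    2 gray
      2→1: 1 black — skip
      6 gray
        6→4: 4 is gray → back edge
First back edge: 6 → 4.

6→4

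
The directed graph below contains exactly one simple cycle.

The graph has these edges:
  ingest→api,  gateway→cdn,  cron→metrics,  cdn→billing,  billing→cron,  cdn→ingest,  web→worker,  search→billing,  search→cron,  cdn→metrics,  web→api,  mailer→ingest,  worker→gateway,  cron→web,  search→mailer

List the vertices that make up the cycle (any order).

DFS with gray/black marking from cron:
cron gray
  web gray
    api gray
    api black
    worker gray
      gateway gray
        cdn gray
          metrics gray
          metrics black
          ingest gray
            ingest→api: api black — skip
          ingest black
          billing gray
            billing→cron: cron is gray → back edge
Back edge closes the cycle cron → web → worker → gateway → cdn → billing → cron; its vertices are {cdn, web, cron, worker, billing, gateway}.

cdn, web, cron, worker, billing, gateway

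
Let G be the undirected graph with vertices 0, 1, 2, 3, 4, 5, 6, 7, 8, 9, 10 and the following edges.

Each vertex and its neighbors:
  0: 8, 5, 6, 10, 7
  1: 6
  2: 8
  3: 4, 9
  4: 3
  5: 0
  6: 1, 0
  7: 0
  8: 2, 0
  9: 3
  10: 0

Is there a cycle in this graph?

No

DFS, tracking each vertex's parent; an edge to a visited non-parent vertex closes a cycle.
Start from 10:
visit 10 (parent –)
  visit 0 (parent 10)
    visit 8 (parent 0)
      visit 2 (parent 8)
        2–8: parent, skip
      8–0: parent, skip
    visit 5 (parent 0)
      5–0: parent, skip
    visit 6 (parent 0)
      visit 1 (parent 6)
        1–6: parent, skip
      6–0: parent, skip
    0–10: parent, skip
    visit 7 (parent 0)
      7–0: parent, skip
visit 3 (parent –)
  visit 4 (parent 3)
    4–3: parent, skip
  visit 9 (parent 3)
    9–3: parent, skip
No non-parent visited neighbor found — the graph is a forest.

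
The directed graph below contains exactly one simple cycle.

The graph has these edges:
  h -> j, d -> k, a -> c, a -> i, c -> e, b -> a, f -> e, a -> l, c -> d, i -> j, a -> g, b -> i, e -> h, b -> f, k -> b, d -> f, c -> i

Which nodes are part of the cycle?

DFS with gray/black marking from a:
a gray
  i gray
    j gray
    j black
  i black
  c gray
    c→i: i black — skip
    e gray
      h gray
        h→j: j black — skip
      h black
    e black
    d gray
      k gray
        b gray
          b→a: a is gray → back edge
Back edge closes the cycle a → c → d → k → b → a; its vertices are {a, b, c, d, k}.

a, b, c, d, k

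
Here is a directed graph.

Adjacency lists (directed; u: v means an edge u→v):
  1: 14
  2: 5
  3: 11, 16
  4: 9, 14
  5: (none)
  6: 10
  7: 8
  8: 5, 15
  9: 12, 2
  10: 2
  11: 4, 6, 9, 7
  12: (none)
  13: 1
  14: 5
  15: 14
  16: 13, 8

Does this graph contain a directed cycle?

No

DFS with white/gray/black marking, starting from 13:
13 gray
  1 gray
    14 gray
      5 gray
      5 black
    14 black
  1 black
13 black
2 gray
  2→5: 5 black — skip
2 black
3 gray
  11 gray
    4 gray
      9 gray
        12 gray
        12 black
        9→2: 2 black — skip
      9 black
      4→14: 14 black — skip
    4 black
    6 gray
      10 gray
        10→2: 2 black — skip
      10 black
    6 black
    11→9: 9 black — skip
    7 gray
      8 gray
        8→5: 5 black — skip
        15 gray
          15→14: 14 black — skip
        15 black
      8 black
    7 black
  11 black
  16 gray
    16→13: 13 black — skip
    16→8: 8 black — skip
  16 black
3 black
Every edge goes to a white or black vertex — no back edge, so the graph is acyclic.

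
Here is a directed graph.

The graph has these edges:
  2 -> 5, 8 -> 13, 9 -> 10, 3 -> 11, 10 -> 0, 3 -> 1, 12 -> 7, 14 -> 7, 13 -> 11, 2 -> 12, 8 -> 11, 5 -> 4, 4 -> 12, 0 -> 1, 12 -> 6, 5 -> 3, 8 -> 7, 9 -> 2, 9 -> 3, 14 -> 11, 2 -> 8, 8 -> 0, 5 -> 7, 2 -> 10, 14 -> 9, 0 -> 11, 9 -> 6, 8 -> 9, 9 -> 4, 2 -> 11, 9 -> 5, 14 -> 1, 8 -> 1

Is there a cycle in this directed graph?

DFS with white/gray/black marking, starting from 6:
6 gray
6 black
0 gray
  1 gray
  1 black
  11 gray
  11 black
0 black
2 gray
  2→11: 11 black — skip
  5 gray
    4 gray
      12 gray
        7 gray
        7 black
        12→6: 6 black — skip
      12 black
    4 black
    5→7: 7 black — skip
    3 gray
      3→11: 11 black — skip
      3→1: 1 black — skip
    3 black
  5 black
  10 gray
    10→0: 0 black — skip
  10 black
  8 gray
    13 gray
      13→11: 11 black — skip
    13 black
    8→0: 0 black — skip
    8→1: 1 black — skip
    8→7: 7 black — skip
    8→11: 11 black — skip
    9 gray
      9→2: 2 is gray → back edge
Back edge found, so a cycle exists: 2 → 8 → 9 → 2.

Yes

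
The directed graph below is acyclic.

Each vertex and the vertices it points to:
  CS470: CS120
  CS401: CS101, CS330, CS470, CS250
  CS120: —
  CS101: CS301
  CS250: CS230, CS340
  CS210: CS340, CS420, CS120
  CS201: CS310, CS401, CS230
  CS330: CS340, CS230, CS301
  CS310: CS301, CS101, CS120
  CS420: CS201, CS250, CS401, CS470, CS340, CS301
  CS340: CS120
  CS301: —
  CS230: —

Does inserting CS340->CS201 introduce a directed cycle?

Adding CS340→CS201 creates a cycle iff CS201 can already reach CS340.
Path from CS201: CS201 → CS401 → CS330 → CS340.
So CS201 → … → CS340 → CS201 is a cycle.

Yes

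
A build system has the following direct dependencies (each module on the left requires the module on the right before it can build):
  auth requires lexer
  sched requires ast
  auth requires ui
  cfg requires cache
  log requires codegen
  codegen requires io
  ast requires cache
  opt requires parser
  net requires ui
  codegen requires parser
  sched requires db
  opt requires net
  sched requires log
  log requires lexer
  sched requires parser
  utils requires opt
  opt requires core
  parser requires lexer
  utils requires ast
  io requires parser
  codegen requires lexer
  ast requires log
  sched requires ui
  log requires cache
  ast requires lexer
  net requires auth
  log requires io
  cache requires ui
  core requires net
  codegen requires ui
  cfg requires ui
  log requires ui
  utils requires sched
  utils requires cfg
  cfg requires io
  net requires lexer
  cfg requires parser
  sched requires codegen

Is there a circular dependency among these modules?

No

DFS with white/gray/black marking, starting from utils:
utils gray
  cfg gray
    io gray
      parser gray
        lexer gray
        lexer black
      parser black
    io black
    ui gray
    ui black
    cache gray
      cache→ui: ui black — skip
    cache black
    cfg→parser: parser black — skip
  cfg black
  sched gray
    ast gray
      log gray
        log→lexer: lexer black — skip
        codegen gray
          codegen→parser: parser black — skip
          codegen→io: io black — skip
          codegen→ui: ui black — skip
          codegen→lexer: lexer black — skip
        codegen black
        log→cache: cache black — skip
        log→io: io black — skip
        log→ui: ui black — skip
      log black
      ast→lexer: lexer black — skip
      ast→cache: cache black — skip
    ast black
    sched→codegen: codegen black — skip
    db gray
    db black
    sched→ui: ui black — skip
    sched→parser: parser black — skip
    sched→log: log black — skip
  sched black
  opt gray
    opt→parser: parser black — skip
    core gray
      net gray
        net→ui: ui black — skip
        net→lexer: lexer black — skip
        auth gray
          auth→ui: ui black — skip
          auth→lexer: lexer black — skip
        auth black
      net black
    core black
    opt→net: net black — skip
  opt black
  utils→ast: ast black — skip
utils black
Every edge goes to a white or black vertex — no back edge, so the graph is acyclic.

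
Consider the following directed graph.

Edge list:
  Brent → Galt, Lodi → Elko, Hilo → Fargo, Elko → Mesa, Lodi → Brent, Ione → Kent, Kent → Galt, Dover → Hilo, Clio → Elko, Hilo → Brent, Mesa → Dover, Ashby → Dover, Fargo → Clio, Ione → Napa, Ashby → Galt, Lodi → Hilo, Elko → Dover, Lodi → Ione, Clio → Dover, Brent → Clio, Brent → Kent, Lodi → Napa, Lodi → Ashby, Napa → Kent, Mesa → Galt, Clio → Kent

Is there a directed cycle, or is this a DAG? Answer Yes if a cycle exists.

DFS with white/gray/black marking, starting from Dover:
Dover gray
  Hilo gray
    Fargo gray
      Clio gray
        Elko gray
          Elko→Dover: Dover is gray → back edge
Back edge found, so a cycle exists: Dover → Hilo → Fargo → Clio → Elko → Dover.

Yes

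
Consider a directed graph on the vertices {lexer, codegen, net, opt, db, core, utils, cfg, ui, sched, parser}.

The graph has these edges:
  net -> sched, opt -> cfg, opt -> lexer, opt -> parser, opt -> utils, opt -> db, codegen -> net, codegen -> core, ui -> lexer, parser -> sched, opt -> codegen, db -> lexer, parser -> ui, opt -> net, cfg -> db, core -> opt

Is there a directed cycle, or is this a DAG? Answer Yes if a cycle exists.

DFS with white/gray/black marking, starting from sched:
sched gray
sched black
lexer gray
lexer black
codegen gray
  net gray
    net→sched: sched black — skip
  net black
  core gray
    opt gray
      cfg gray
        db gray
          db→lexer: lexer black — skip
        db black
      cfg black
      opt→db: db black — skip
      parser gray
        parser→sched: sched black — skip
        ui gray
          ui→lexer: lexer black — skip
        ui black
      parser black
      opt→codegen: codegen is gray → back edge
Back edge found, so a cycle exists: codegen → core → opt → codegen.

Yes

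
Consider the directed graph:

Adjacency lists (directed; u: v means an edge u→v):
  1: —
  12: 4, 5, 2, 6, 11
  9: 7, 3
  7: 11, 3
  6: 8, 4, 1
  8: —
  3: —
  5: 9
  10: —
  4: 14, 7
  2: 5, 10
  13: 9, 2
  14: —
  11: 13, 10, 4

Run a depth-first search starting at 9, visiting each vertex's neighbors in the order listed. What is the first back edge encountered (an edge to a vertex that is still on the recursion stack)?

DFS from 9 (visiting each vertex's neighbors in the order listed); mark gray on enter, black on exit:
9 gray
  7 gray
    11 gray
      13 gray
        13→9: 9 is gray → back edge
First back edge: 13 → 9.

13→9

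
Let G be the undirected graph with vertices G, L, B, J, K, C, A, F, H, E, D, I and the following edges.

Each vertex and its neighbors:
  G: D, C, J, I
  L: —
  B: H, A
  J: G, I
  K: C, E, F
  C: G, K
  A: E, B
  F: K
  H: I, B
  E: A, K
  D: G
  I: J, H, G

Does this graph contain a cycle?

DFS, tracking each vertex's parent; an edge to a visited non-parent vertex closes a cycle.
Start from H:
visit H (parent –)
  visit I (parent H)
    visit J (parent I)
      visit G (parent J)
        visit D (parent G)
          D–G: parent, skip
        visit C (parent G)
          C–G: parent, skip
          visit K (parent C)
            K–C: parent, skip
            visit E (parent K)
              visit A (parent E)
                A–E: parent, skip
                visit B (parent A)
                  B–H: H visited and ≠ parent → cycle
Cycle: H – I – J – G – C – K – E – A – B – H.

Yes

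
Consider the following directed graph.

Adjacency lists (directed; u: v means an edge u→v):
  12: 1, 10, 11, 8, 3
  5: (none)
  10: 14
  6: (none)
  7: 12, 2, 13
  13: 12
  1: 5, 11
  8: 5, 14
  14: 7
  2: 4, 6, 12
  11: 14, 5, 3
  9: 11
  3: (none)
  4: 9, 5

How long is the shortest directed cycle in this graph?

For each vertex v, BFS finds the shortest path from v back to v.
The shortest such closed walk is 7 → 12 → 11 → 14 → 7, length 4.

4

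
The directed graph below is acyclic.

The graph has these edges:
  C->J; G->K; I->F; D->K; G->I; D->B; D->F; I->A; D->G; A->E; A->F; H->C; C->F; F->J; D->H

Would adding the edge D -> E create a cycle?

Adding D→E creates a cycle iff E can already reach D.
Explore from E: no path reaches D. The graph stays acyclic.

No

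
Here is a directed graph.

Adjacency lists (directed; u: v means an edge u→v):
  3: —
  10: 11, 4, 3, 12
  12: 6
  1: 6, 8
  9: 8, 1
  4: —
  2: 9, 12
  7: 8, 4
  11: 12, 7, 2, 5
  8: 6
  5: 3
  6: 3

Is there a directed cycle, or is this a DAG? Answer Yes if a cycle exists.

No

DFS with white/gray/black marking, starting from 7:
7 gray
  8 gray
    6 gray
      3 gray
      3 black
    6 black
  8 black
  4 gray
  4 black
7 black
10 gray
  11 gray
    12 gray
      12→6: 6 black — skip
    12 black
    11→7: 7 black — skip
    2 gray
      9 gray
        9→8: 8 black — skip
        1 gray
          1→6: 6 black — skip
          1→8: 8 black — skip
        1 black
      9 black
      2→12: 12 black — skip
    2 black
    5 gray
      5→3: 3 black — skip
    5 black
  11 black
  10→4: 4 black — skip
  10→3: 3 black — skip
  10→12: 12 black — skip
10 black
Every edge goes to a white or black vertex — no back edge, so the graph is acyclic.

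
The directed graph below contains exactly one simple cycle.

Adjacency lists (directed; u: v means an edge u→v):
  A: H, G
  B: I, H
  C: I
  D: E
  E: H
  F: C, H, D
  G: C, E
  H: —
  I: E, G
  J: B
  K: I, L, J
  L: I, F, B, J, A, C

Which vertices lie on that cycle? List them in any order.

DFS with gray/black marking from C:
C gray
  I gray
    E gray
      H gray
      H black
    E black
    G gray
      G→C: C is gray → back edge
Back edge closes the cycle C → I → G → C; its vertices are {C, G, I}.

C, G, I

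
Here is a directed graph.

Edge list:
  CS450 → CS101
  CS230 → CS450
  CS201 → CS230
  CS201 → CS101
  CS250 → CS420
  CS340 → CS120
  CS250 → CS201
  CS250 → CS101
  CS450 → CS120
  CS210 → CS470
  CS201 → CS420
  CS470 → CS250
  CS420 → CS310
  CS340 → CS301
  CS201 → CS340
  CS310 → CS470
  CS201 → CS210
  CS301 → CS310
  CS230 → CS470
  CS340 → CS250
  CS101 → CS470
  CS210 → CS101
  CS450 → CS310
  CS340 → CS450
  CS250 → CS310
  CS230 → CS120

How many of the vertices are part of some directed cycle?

A vertex is on a directed cycle iff it belongs to a strongly connected component of size ≥ 2 (or has a self-loop).
The vertices on cycles are {CS101, CS201, CS210, CS230, CS250, CS301, CS310, CS340, CS420, CS450, CS470} — 11 in total.

11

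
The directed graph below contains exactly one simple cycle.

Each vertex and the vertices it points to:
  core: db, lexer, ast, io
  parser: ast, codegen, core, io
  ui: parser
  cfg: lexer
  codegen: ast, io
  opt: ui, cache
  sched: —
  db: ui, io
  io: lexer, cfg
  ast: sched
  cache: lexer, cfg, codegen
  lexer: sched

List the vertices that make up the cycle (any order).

db, ui, core, parser

DFS with gray/black marking from ui:
ui gray
  parser gray
    ast gray
      sched gray
      sched black
    ast black
    codegen gray
      codegen→ast: ast black — skip
      io gray
        lexer gray
          lexer→sched: sched black — skip
        lexer black
        cfg gray
          cfg→lexer: lexer black — skip
        cfg black
      io black
    codegen black
    core gray
      db gray
        db→ui: ui is gray → back edge
Back edge closes the cycle ui → parser → core → db → ui; its vertices are {db, ui, core, parser}.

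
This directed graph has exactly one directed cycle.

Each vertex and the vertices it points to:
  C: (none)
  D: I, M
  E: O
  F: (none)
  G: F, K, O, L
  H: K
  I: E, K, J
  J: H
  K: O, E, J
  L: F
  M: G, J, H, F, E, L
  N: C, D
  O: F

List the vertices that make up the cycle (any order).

DFS with gray/black marking from J:
J gray
  H gray
    K gray
      O gray
        F gray
        F black
      O black
      E gray
        E→O: O black — skip
      E black
      K→J: J is gray → back edge
Back edge closes the cycle J → H → K → J; its vertices are {H, J, K}.

H, J, K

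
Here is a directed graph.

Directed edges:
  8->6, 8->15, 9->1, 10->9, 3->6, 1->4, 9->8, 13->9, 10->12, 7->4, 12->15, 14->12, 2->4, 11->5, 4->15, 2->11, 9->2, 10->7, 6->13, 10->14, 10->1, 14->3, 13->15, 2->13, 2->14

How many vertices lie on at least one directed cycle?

7

A vertex is on a directed cycle iff it belongs to a strongly connected component of size ≥ 2 (or has a self-loop).
The vertices on cycles are {2, 3, 6, 8, 9, 13, 14} — 7 in total.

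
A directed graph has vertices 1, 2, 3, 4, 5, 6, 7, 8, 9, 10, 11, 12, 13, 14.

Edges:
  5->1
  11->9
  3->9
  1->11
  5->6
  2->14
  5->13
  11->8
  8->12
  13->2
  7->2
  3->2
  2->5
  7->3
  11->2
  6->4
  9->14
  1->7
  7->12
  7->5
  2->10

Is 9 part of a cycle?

No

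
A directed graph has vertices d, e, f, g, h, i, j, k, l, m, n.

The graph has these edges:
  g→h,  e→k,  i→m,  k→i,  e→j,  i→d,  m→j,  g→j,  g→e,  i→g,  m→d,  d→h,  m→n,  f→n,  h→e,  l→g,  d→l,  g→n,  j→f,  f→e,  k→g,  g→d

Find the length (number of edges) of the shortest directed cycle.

3

For each vertex v, BFS finds the shortest path from v back to v.
The shortest such closed walk is k → g → e → k, length 3.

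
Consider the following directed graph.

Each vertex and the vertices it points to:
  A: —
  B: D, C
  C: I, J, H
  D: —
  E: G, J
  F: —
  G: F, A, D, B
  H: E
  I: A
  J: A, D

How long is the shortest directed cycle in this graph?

5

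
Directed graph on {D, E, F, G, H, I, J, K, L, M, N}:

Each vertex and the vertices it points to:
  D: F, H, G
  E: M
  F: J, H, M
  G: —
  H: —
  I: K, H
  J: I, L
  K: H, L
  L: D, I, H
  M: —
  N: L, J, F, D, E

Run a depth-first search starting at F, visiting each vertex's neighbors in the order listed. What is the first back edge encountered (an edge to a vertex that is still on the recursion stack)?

DFS from F (visiting each vertex's neighbors in the order listed); mark gray on enter, black on exit:
F gray
  J gray
    I gray
      K gray
        H gray
        H black
        L gray
          D gray
            D→F: F is gray → back edge
First back edge: D → F.

D→F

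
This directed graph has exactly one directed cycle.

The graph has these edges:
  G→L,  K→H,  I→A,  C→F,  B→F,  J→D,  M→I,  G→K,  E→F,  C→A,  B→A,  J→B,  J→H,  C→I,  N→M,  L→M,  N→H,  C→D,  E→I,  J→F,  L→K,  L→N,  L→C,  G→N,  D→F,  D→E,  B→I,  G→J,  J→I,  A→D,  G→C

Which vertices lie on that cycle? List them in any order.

A, D, E, I

DFS with gray/black marking from A:
A gray
  D gray
    F gray
    F black
    E gray
      E→F: F black — skip
      I gray
        I→A: A is gray → back edge
Back edge closes the cycle A → D → E → I → A; its vertices are {A, D, E, I}.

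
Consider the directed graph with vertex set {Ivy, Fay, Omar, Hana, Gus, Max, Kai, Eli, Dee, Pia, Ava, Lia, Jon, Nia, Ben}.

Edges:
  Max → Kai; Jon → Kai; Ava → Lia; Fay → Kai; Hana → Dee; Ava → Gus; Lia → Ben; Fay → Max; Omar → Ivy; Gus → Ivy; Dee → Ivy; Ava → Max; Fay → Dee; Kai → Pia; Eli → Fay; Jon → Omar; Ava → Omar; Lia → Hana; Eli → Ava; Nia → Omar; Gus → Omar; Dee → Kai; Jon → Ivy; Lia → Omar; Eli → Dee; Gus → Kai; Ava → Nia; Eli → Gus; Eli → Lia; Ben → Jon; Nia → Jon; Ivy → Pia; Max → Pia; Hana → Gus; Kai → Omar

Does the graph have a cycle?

DFS with white/gray/black marking, starting from Gus:
Gus gray
  Ivy gray
    Pia gray
    Pia black
  Ivy black
  Kai gray
    Kai→Pia: Pia black — skip
    Omar gray
      Omar→Ivy: Ivy black — skip
    Omar black
  Kai black
  Gus→Omar: Omar black — skip
Gus black
Fay gray
  Max gray
    Max→Kai: Kai black — skip
    Max→Pia: Pia black — skip
  Max black
  Dee gray
    Dee→Kai: Kai black — skip
    Dee→Ivy: Ivy black — skip
  Dee black
  Fay→Kai: Kai black — skip
Fay black
Hana gray
  Hana→Dee: Dee black — skip
  Hana→Gus: Gus black — skip
Hana black
Eli gray
  Eli→Dee: Dee black — skip
  Lia gray
    Lia→Hana: Hana black — skip
    Ben gray
      Jon gray
        Jon→Omar: Omar black — skip
        Jon→Kai: Kai black — skip
        Jon→Ivy: Ivy black — skip
      Jon black
    Ben black
    Lia→Omar: Omar black — skip
  Lia black
  Eli→Gus: Gus black — skip
  Eli→Fay: Fay black — skip
  Ava gray
    Nia gray
      Nia→Jon: Jon black — skip
      Nia→Omar: Omar black — skip
    Nia black
    Ava→Gus: Gus black — skip
    Ava→Omar: Omar black — skip
    Ava→Lia: Lia black — skip
    Ava→Max: Max black — skip
  Ava black
Eli black
Every edge goes to a white or black vertex — no back edge, so the graph is acyclic.

No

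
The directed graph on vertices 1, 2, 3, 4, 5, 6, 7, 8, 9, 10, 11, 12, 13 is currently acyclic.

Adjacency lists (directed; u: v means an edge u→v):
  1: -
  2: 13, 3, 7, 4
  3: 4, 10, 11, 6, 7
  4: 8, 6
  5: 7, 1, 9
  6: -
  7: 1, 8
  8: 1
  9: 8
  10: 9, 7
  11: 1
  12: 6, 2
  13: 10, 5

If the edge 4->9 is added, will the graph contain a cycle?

No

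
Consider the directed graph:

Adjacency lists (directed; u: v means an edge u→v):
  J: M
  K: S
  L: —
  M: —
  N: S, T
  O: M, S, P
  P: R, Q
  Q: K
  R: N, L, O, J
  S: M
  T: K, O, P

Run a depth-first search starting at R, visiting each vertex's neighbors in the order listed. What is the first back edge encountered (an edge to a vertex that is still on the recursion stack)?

DFS from R (visiting each vertex's neighbors in the order listed); mark gray on enter, black on exit:
R gray
  N gray
    S gray
      M gray
      M black
    S black
    T gray
      K gray
        K→S: S black — skip
      K black
      O gray
        O→M: M black — skip
        O→S: S black — skip
        P gray
          P→R: R is gray → back edge
First back edge: P → R.

P->R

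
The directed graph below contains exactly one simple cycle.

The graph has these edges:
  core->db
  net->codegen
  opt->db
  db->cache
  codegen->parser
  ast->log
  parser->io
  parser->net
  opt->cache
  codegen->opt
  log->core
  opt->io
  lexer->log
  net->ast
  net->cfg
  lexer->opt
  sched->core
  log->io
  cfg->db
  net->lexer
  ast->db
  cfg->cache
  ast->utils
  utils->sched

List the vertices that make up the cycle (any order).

DFS with gray/black marking from codegen:
codegen gray
  opt gray
    cache gray
    cache black
    io gray
    io black
    db gray
      db→cache: cache black — skip
    db black
  opt black
  parser gray
    net gray
      ast gray
        ast→db: db black — skip
        utils gray
          sched gray
            core gray
              core→db: db black — skip
            core black
          sched black
        utils black
        log gray
          log→core: core black — skip
          log→io: io black — skip
        log black
      ast black
      lexer gray
        lexer→opt: opt black — skip
        lexer→log: log black — skip
      lexer black
      net→codegen: codegen is gray → back edge
Back edge closes the cycle codegen → parser → net → codegen; its vertices are {net, parser, codegen}.

net, parser, codegen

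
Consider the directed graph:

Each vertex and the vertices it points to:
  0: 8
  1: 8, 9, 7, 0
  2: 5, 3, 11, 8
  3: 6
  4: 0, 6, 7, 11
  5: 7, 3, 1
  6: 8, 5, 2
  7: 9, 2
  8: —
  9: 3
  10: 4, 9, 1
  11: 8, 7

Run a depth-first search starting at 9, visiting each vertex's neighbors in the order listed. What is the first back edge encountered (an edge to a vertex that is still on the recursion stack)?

7->9

DFS from 9 (visiting each vertex's neighbors in the order listed); mark gray on enter, black on exit:
9 gray
  3 gray
    6 gray
      8 gray
      8 black
      5 gray
        7 gray
          7→9: 9 is gray → back edge
First back edge: 7 → 9.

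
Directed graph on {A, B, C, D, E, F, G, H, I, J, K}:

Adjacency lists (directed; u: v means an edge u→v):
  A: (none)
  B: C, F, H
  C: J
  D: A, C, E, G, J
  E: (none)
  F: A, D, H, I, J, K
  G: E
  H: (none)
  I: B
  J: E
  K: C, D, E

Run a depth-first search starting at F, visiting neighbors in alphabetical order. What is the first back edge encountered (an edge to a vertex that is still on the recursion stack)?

DFS from F (visiting neighbors in alphabetical order); mark gray on enter, black on exit:
F gray
  A gray
  A black
  D gray
    D→A: A black — skip
    C gray
      J gray
        E gray
        E black
      J black
    C black
    D→E: E black — skip
    G gray
      G→E: E black — skip
    G black
    D→J: J black — skip
  D black
  H gray
  H black
  I gray
    B gray
      B→C: C black — skip
      B→F: F is gray → back edge
First back edge: B → F.

B→F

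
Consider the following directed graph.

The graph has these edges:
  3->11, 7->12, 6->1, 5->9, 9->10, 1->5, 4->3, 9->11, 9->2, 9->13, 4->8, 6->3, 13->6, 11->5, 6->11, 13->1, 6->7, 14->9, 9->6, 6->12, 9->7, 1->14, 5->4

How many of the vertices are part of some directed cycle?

A vertex is on a directed cycle iff it belongs to a strongly connected component of size ≥ 2 (or has a self-loop).
The vertices on cycles are {1, 3, 4, 5, 6, 9, 11, 13, 14} — 9 in total.

9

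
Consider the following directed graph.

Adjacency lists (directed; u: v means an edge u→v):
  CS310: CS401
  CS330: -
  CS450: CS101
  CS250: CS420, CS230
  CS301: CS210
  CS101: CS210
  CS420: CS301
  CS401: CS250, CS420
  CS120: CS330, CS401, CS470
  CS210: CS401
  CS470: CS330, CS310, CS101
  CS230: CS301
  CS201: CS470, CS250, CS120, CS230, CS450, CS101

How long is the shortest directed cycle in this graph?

For each vertex v, BFS finds the shortest path from v back to v.
The shortest such closed walk is CS420 → CS301 → CS210 → CS401 → CS420, length 4.

4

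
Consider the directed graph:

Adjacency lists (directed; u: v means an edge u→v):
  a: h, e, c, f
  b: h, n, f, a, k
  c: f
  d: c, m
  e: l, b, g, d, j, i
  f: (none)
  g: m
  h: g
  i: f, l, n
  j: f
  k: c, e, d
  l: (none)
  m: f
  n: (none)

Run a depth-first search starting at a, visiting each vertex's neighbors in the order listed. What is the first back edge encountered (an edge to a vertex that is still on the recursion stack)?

DFS from a (visiting each vertex's neighbors in the order listed); mark gray on enter, black on exit:
a gray
  h gray
    g gray
      m gray
        f gray
        f black
      m black
    g black
  h black
  e gray
    l gray
    l black
    b gray
      b→h: h black — skip
      n gray
      n black
      b→f: f black — skip
      b→a: a is gray → back edge
First back edge: b → a.

b->a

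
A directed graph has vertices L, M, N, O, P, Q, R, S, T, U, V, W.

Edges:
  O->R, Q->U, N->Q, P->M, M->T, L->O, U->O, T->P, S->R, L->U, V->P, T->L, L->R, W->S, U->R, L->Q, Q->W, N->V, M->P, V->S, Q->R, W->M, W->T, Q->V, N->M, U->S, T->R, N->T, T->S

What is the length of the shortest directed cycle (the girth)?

2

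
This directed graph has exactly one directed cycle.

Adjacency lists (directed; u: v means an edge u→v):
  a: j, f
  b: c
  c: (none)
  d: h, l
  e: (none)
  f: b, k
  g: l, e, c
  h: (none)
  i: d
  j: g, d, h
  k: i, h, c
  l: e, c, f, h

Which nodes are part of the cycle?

d, f, i, k, l

DFS with gray/black marking from f:
f gray
  b gray
    c gray
    c black
  b black
  k gray
    i gray
      d gray
        h gray
        h black
        l gray
          e gray
          e black
          l→c: c black — skip
          l→f: f is gray → back edge
Back edge closes the cycle f → k → i → d → l → f; its vertices are {d, f, i, k, l}.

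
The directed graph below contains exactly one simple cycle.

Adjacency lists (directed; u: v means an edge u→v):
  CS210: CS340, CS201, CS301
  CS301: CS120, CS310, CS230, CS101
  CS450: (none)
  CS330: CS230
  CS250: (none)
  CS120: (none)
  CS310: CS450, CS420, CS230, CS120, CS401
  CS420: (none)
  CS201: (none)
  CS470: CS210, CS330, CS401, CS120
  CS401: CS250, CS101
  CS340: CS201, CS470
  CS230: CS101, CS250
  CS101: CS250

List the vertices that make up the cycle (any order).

DFS with gray/black marking from CS210:
CS210 gray
  CS340 gray
    CS201 gray
    CS201 black
    CS470 gray
      CS470→CS210: CS210 is gray → back edge
Back edge closes the cycle CS210 → CS340 → CS470 → CS210; its vertices are {CS210, CS340, CS470}.

CS210, CS340, CS470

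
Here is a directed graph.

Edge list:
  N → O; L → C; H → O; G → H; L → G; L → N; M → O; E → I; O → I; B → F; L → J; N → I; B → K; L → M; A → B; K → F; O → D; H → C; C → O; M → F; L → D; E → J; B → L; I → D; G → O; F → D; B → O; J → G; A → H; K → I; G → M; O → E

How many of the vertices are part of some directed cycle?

7

A vertex is on a directed cycle iff it belongs to a strongly connected component of size ≥ 2 (or has a self-loop).
The vertices on cycles are {C, E, G, H, J, M, O} — 7 in total.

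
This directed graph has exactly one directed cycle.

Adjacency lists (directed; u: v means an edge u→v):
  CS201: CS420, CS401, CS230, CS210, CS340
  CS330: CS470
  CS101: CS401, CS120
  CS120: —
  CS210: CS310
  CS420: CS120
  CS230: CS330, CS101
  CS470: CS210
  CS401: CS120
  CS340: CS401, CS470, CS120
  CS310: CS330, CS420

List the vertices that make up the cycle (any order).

CS210, CS310, CS330, CS470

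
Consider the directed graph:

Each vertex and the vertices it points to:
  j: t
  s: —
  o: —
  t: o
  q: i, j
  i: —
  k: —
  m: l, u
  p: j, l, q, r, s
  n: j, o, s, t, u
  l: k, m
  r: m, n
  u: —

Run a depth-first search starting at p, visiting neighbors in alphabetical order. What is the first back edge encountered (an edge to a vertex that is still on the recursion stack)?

m→l

DFS from p (visiting neighbors in alphabetical order); mark gray on enter, black on exit:
p gray
  j gray
    t gray
      o gray
      o black
    t black
  j black
  l gray
    k gray
    k black
    m gray
      m→l: l is gray → back edge
First back edge: m → l.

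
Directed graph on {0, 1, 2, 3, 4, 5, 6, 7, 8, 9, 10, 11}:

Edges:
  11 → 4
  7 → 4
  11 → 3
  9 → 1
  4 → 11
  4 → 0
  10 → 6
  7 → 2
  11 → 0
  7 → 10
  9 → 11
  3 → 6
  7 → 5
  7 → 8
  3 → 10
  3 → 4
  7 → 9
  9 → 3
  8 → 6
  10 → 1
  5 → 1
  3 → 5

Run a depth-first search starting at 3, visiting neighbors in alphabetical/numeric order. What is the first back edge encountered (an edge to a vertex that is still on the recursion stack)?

11→3

DFS from 3 (visiting neighbors in alphabetical/numeric order); mark gray on enter, black on exit:
3 gray
  4 gray
    0 gray
    0 black
    11 gray
      11→0: 0 black — skip
      11→3: 3 is gray → back edge
First back edge: 11 → 3.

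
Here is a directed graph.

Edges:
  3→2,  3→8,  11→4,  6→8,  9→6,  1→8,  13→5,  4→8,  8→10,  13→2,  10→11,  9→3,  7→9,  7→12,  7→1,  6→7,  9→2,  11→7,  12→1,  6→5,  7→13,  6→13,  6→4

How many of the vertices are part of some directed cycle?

A vertex is on a directed cycle iff it belongs to a strongly connected component of size ≥ 2 (or has a self-loop).
The vertices on cycles are {1, 3, 4, 6, 7, 8, 9, 10, 11, 12} — 10 in total.

10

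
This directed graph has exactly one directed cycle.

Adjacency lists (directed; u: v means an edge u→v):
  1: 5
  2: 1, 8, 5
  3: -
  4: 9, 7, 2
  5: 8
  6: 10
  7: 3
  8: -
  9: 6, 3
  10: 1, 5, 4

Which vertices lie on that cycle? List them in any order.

DFS with gray/black marking from 10:
10 gray
  1 gray
    5 gray
      8 gray
      8 black
    5 black
  1 black
  10→5: 5 black — skip
  4 gray
    9 gray
      6 gray
        6→10: 10 is gray → back edge
Back edge closes the cycle 10 → 4 → 9 → 6 → 10; its vertices are {4, 6, 9, 10}.

4, 6, 9, 10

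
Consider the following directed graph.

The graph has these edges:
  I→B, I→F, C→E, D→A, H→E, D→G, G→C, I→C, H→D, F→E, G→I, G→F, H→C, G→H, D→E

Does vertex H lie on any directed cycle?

Yes

H is on a cycle iff H can reach itself via ≥1 edge.
H → D → G → H — yes.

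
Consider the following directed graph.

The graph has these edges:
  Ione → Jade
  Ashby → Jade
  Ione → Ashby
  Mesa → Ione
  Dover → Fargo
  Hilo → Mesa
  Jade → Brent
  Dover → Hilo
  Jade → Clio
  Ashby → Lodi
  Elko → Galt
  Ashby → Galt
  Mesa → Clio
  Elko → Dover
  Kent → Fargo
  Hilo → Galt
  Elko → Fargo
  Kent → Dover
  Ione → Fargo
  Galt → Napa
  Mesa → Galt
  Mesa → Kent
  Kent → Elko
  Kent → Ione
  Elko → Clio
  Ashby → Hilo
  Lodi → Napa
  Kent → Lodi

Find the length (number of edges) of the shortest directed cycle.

4

For each vertex v, BFS finds the shortest path from v back to v.
The shortest such closed walk is Mesa → Kent → Dover → Hilo → Mesa, length 4.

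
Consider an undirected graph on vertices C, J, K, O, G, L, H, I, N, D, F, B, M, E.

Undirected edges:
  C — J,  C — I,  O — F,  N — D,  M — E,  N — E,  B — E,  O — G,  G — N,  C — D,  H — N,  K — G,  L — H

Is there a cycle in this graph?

DFS, tracking each vertex's parent; an edge to a visited non-parent vertex closes a cycle.
Start from E:
visit E (parent –)
  visit M (parent E)
    M–E: parent, skip
  visit N (parent E)
    N–E: parent, skip
    visit G (parent N)
      visit O (parent G)
        O–G: parent, skip
        visit F (parent O)
          F–O: parent, skip
      G–N: parent, skip
      visit K (parent G)
        K–G: parent, skip
    visit D (parent N)
      D–N: parent, skip
      visit C (parent D)
        visit I (parent C)
          I–C: parent, skip
        C–D: parent, skip
        visit J (parent C)
          J–C: parent, skip
    visit H (parent N)
      visit L (parent H)
        L–H: parent, skip
      H–N: parent, skip
  visit B (parent E)
    B–E: parent, skip
No non-parent visited neighbor found — the graph is a forest.

No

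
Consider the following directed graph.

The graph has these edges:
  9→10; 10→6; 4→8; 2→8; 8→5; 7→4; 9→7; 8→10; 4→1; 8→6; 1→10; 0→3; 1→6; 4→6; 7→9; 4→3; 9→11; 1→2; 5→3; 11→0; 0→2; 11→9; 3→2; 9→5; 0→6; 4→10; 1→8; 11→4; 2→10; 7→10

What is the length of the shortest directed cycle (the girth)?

2

For each vertex v, BFS finds the shortest path from v back to v.
The shortest such closed walk is 11 → 9 → 11, length 2.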